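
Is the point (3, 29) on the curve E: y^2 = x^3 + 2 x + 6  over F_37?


Check whether y^2 = x^3 + 2 x + 6 (mod 37) for (x, y) = (3, 29).
LHS: y^2 = 29^2 mod 37 = 27
RHS: x^3 + 2 x + 6 = 3^3 + 2*3 + 6 mod 37 = 2
LHS != RHS

No, not on the curve


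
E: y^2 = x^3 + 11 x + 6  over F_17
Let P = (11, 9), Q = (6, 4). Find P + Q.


P != Q, so use the chord formula.
s = (y2 - y1) / (x2 - x1) = (12) / (12) mod 17 = 1
x3 = s^2 - x1 - x2 mod 17 = 1^2 - 11 - 6 = 1
y3 = s (x1 - x3) - y1 mod 17 = 1 * (11 - 1) - 9 = 1

P + Q = (1, 1)


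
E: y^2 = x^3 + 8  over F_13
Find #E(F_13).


For each x in F_13, count y with y^2 = x^3 + 0 x + 8 mod 13:
  x = 1: RHS = 9, y in [3, 10]  -> 2 point(s)
  x = 2: RHS = 3, y in [4, 9]  -> 2 point(s)
  x = 3: RHS = 9, y in [3, 10]  -> 2 point(s)
  x = 5: RHS = 3, y in [4, 9]  -> 2 point(s)
  x = 6: RHS = 3, y in [4, 9]  -> 2 point(s)
  x = 7: RHS = 0, y in [0]  -> 1 point(s)
  x = 8: RHS = 0, y in [0]  -> 1 point(s)
  x = 9: RHS = 9, y in [3, 10]  -> 2 point(s)
  x = 11: RHS = 0, y in [0]  -> 1 point(s)
Affine points: 15. Add the point at infinity: total = 16.

#E(F_13) = 16


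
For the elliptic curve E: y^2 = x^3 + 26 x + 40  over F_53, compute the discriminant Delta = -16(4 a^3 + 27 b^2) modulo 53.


4 a^3 + 27 b^2 = 4*26^3 + 27*40^2 = 70304 + 43200 = 113504
Delta = -16 * (113504) = -1816064
Delta mod 53 = 34

Delta = 34 (mod 53)


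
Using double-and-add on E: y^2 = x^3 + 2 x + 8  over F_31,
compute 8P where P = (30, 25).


k = 8 = 1000_2 (binary, LSB first: 0001)
Double-and-add from P = (30, 25):
  bit 0 = 0: acc unchanged = O
  bit 1 = 0: acc unchanged = O
  bit 2 = 0: acc unchanged = O
  bit 3 = 1: acc = O + (5, 9) = (5, 9)

8P = (5, 9)


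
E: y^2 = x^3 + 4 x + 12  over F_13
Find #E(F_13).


For each x in F_13, count y with y^2 = x^3 + 4 x + 12 mod 13:
  x = 0: RHS = 12, y in [5, 8]  -> 2 point(s)
  x = 1: RHS = 4, y in [2, 11]  -> 2 point(s)
  x = 3: RHS = 12, y in [5, 8]  -> 2 point(s)
  x = 4: RHS = 1, y in [1, 12]  -> 2 point(s)
  x = 5: RHS = 1, y in [1, 12]  -> 2 point(s)
  x = 8: RHS = 10, y in [6, 7]  -> 2 point(s)
  x = 9: RHS = 10, y in [6, 7]  -> 2 point(s)
  x = 10: RHS = 12, y in [5, 8]  -> 2 point(s)
  x = 11: RHS = 9, y in [3, 10]  -> 2 point(s)
Affine points: 18. Add the point at infinity: total = 19.

#E(F_13) = 19


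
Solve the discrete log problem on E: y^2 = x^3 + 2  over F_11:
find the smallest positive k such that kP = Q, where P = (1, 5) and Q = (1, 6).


Enumerate multiples of P until we hit Q = (1, 6):
  1P = (1, 5)
  2P = (7, 2)
  3P = (6, 3)
  4P = (9, 7)
  5P = (10, 1)
  6P = (4, 0)
  7P = (10, 10)
  8P = (9, 4)
  9P = (6, 8)
  10P = (7, 9)
  11P = (1, 6)
Match found at i = 11.

k = 11


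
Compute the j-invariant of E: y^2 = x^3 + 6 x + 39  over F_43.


Delta = -16(4 a^3 + 27 b^2) mod 43 = 33
-1728 * (4 a)^3 = -1728 * (4*6)^3 mod 43 = 4
j = 4 * 33^(-1) mod 43 = 34

j = 34 (mod 43)


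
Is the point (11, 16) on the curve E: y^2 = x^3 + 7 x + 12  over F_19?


Check whether y^2 = x^3 + 7 x + 12 (mod 19) for (x, y) = (11, 16).
LHS: y^2 = 16^2 mod 19 = 9
RHS: x^3 + 7 x + 12 = 11^3 + 7*11 + 12 mod 19 = 14
LHS != RHS

No, not on the curve


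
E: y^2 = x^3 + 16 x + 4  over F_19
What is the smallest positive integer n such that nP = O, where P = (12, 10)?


Compute successive multiples of P until we hit O:
  1P = (12, 10)
  2P = (2, 5)
  3P = (10, 10)
  4P = (16, 9)
  5P = (16, 10)
  6P = (10, 9)
  7P = (2, 14)
  8P = (12, 9)
  ... (continuing to 9P)
  9P = O

ord(P) = 9


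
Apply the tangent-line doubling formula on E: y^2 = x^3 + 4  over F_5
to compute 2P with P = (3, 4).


Doubling: s = (3 x1^2 + a) / (2 y1)
s = (3*3^2 + 0) / (2*4) mod 5 = 4
x3 = s^2 - 2 x1 mod 5 = 4^2 - 2*3 = 0
y3 = s (x1 - x3) - y1 mod 5 = 4 * (3 - 0) - 4 = 3

2P = (0, 3)


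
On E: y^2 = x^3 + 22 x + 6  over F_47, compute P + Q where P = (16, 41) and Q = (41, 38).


P != Q, so use the chord formula.
s = (y2 - y1) / (x2 - x1) = (44) / (25) mod 47 = 45
x3 = s^2 - x1 - x2 mod 47 = 45^2 - 16 - 41 = 41
y3 = s (x1 - x3) - y1 mod 47 = 45 * (16 - 41) - 41 = 9

P + Q = (41, 9)


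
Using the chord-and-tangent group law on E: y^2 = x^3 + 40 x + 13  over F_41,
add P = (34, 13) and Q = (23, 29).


P != Q, so use the chord formula.
s = (y2 - y1) / (x2 - x1) = (16) / (30) mod 41 = 6
x3 = s^2 - x1 - x2 mod 41 = 6^2 - 34 - 23 = 20
y3 = s (x1 - x3) - y1 mod 41 = 6 * (34 - 20) - 13 = 30

P + Q = (20, 30)


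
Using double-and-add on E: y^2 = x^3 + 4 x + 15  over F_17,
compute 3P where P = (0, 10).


k = 3 = 11_2 (binary, LSB first: 11)
Double-and-add from P = (0, 10):
  bit 0 = 1: acc = O + (0, 10) = (0, 10)
  bit 1 = 1: acc = (0, 10) + (15, 4) = (11, 8)

3P = (11, 8)


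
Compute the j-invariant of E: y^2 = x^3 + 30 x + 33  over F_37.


Delta = -16(4 a^3 + 27 b^2) mod 37 = 18
-1728 * (4 a)^3 = -1728 * (4*30)^3 mod 37 = 27
j = 27 * 18^(-1) mod 37 = 20

j = 20 (mod 37)


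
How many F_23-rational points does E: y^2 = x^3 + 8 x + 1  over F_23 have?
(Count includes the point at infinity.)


For each x in F_23, count y with y^2 = x^3 + 8 x + 1 mod 23:
  x = 0: RHS = 1, y in [1, 22]  -> 2 point(s)
  x = 2: RHS = 2, y in [5, 18]  -> 2 point(s)
  x = 3: RHS = 6, y in [11, 12]  -> 2 point(s)
  x = 6: RHS = 12, y in [9, 14]  -> 2 point(s)
  x = 7: RHS = 9, y in [3, 20]  -> 2 point(s)
  x = 8: RHS = 2, y in [5, 18]  -> 2 point(s)
  x = 10: RHS = 0, y in [0]  -> 1 point(s)
  x = 12: RHS = 8, y in [10, 13]  -> 2 point(s)
  x = 13: RHS = 2, y in [5, 18]  -> 2 point(s)
  x = 15: RHS = 0, y in [0]  -> 1 point(s)
  x = 16: RHS = 16, y in [4, 19]  -> 2 point(s)
  x = 17: RHS = 13, y in [6, 17]  -> 2 point(s)
  x = 21: RHS = 0, y in [0]  -> 1 point(s)
Affine points: 23. Add the point at infinity: total = 24.

#E(F_23) = 24


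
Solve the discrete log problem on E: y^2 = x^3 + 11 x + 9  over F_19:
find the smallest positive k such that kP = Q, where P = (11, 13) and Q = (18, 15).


Enumerate multiples of P until we hit Q = (18, 15):
  1P = (11, 13)
  2P = (2, 1)
  3P = (12, 11)
  4P = (0, 3)
  5P = (6, 14)
  6P = (18, 15)
Match found at i = 6.

k = 6


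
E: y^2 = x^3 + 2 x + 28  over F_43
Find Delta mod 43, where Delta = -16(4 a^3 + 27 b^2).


4 a^3 + 27 b^2 = 4*2^3 + 27*28^2 = 32 + 21168 = 21200
Delta = -16 * (21200) = -339200
Delta mod 43 = 27

Delta = 27 (mod 43)


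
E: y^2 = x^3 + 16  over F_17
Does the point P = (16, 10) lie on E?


Check whether y^2 = x^3 + 0 x + 16 (mod 17) for (x, y) = (16, 10).
LHS: y^2 = 10^2 mod 17 = 15
RHS: x^3 + 0 x + 16 = 16^3 + 0*16 + 16 mod 17 = 15
LHS = RHS

Yes, on the curve


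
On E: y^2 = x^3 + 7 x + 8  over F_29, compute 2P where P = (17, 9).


Doubling: s = (3 x1^2 + a) / (2 y1)
s = (3*17^2 + 7) / (2*9) mod 29 = 26
x3 = s^2 - 2 x1 mod 29 = 26^2 - 2*17 = 4
y3 = s (x1 - x3) - y1 mod 29 = 26 * (17 - 4) - 9 = 10

2P = (4, 10)


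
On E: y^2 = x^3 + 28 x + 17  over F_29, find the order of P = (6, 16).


Compute successive multiples of P until we hit O:
  1P = (6, 16)
  2P = (26, 15)
  3P = (21, 21)
  4P = (15, 10)
  5P = (2, 20)
  6P = (22, 0)
  7P = (2, 9)
  8P = (15, 19)
  ... (continuing to 12P)
  12P = O

ord(P) = 12


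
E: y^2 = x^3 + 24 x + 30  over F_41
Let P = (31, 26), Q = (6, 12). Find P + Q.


P != Q, so use the chord formula.
s = (y2 - y1) / (x2 - x1) = (27) / (16) mod 41 = 35
x3 = s^2 - x1 - x2 mod 41 = 35^2 - 31 - 6 = 40
y3 = s (x1 - x3) - y1 mod 41 = 35 * (31 - 40) - 26 = 28

P + Q = (40, 28)


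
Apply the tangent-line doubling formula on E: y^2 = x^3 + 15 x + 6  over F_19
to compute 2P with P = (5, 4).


Doubling: s = (3 x1^2 + a) / (2 y1)
s = (3*5^2 + 15) / (2*4) mod 19 = 16
x3 = s^2 - 2 x1 mod 19 = 16^2 - 2*5 = 18
y3 = s (x1 - x3) - y1 mod 19 = 16 * (5 - 18) - 4 = 16

2P = (18, 16)


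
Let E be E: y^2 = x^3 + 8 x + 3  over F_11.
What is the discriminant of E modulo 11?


4 a^3 + 27 b^2 = 4*8^3 + 27*3^2 = 2048 + 243 = 2291
Delta = -16 * (2291) = -36656
Delta mod 11 = 7

Delta = 7 (mod 11)


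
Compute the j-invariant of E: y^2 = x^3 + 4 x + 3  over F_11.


Delta = -16(4 a^3 + 27 b^2) mod 11 = 2
-1728 * (4 a)^3 = -1728 * (4*4)^3 mod 11 = 7
j = 7 * 2^(-1) mod 11 = 9

j = 9 (mod 11)


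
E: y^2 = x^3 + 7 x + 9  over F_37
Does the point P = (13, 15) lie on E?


Check whether y^2 = x^3 + 7 x + 9 (mod 37) for (x, y) = (13, 15).
LHS: y^2 = 15^2 mod 37 = 3
RHS: x^3 + 7 x + 9 = 13^3 + 7*13 + 9 mod 37 = 3
LHS = RHS

Yes, on the curve


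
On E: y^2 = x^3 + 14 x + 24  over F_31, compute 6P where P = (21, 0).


k = 6 = 110_2 (binary, LSB first: 011)
Double-and-add from P = (21, 0):
  bit 0 = 0: acc unchanged = O
  bit 1 = 1: acc = O + O = O
  bit 2 = 1: acc = O + O = O

6P = O


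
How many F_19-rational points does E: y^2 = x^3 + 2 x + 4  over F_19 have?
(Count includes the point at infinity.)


For each x in F_19, count y with y^2 = x^3 + 2 x + 4 mod 19:
  x = 0: RHS = 4, y in [2, 17]  -> 2 point(s)
  x = 1: RHS = 7, y in [8, 11]  -> 2 point(s)
  x = 2: RHS = 16, y in [4, 15]  -> 2 point(s)
  x = 4: RHS = 0, y in [0]  -> 1 point(s)
  x = 5: RHS = 6, y in [5, 14]  -> 2 point(s)
  x = 6: RHS = 4, y in [2, 17]  -> 2 point(s)
  x = 7: RHS = 0, y in [0]  -> 1 point(s)
  x = 8: RHS = 0, y in [0]  -> 1 point(s)
  x = 10: RHS = 17, y in [6, 13]  -> 2 point(s)
  x = 13: RHS = 4, y in [2, 17]  -> 2 point(s)
  x = 16: RHS = 9, y in [3, 16]  -> 2 point(s)
  x = 17: RHS = 11, y in [7, 12]  -> 2 point(s)
  x = 18: RHS = 1, y in [1, 18]  -> 2 point(s)
Affine points: 23. Add the point at infinity: total = 24.

#E(F_19) = 24


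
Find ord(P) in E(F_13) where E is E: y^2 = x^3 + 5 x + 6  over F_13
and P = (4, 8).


Compute successive multiples of P until we hit O:
  1P = (4, 8)
  2P = (8, 8)
  3P = (1, 5)
  4P = (9, 0)
  5P = (1, 8)
  6P = (8, 5)
  7P = (4, 5)
  8P = O

ord(P) = 8


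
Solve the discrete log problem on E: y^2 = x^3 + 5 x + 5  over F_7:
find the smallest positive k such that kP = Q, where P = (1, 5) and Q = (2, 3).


Enumerate multiples of P until we hit Q = (2, 3):
  1P = (1, 5)
  2P = (2, 4)
  3P = (5, 6)
  4P = (5, 1)
  5P = (2, 3)
Match found at i = 5.

k = 5


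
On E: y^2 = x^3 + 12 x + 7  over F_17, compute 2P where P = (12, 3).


Doubling: s = (3 x1^2 + a) / (2 y1)
s = (3*12^2 + 12) / (2*3) mod 17 = 6
x3 = s^2 - 2 x1 mod 17 = 6^2 - 2*12 = 12
y3 = s (x1 - x3) - y1 mod 17 = 6 * (12 - 12) - 3 = 14

2P = (12, 14)


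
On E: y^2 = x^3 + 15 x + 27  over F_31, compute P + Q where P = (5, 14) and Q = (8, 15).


P != Q, so use the chord formula.
s = (y2 - y1) / (x2 - x1) = (1) / (3) mod 31 = 21
x3 = s^2 - x1 - x2 mod 31 = 21^2 - 5 - 8 = 25
y3 = s (x1 - x3) - y1 mod 31 = 21 * (5 - 25) - 14 = 0

P + Q = (25, 0)


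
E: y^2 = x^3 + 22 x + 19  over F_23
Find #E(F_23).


For each x in F_23, count y with y^2 = x^3 + 22 x + 19 mod 23:
  x = 2: RHS = 2, y in [5, 18]  -> 2 point(s)
  x = 5: RHS = 1, y in [1, 22]  -> 2 point(s)
  x = 9: RHS = 3, y in [7, 16]  -> 2 point(s)
  x = 13: RHS = 18, y in [8, 15]  -> 2 point(s)
  x = 14: RHS = 12, y in [9, 14]  -> 2 point(s)
  x = 17: RHS = 16, y in [4, 19]  -> 2 point(s)
  x = 20: RHS = 18, y in [8, 15]  -> 2 point(s)
  x = 21: RHS = 13, y in [6, 17]  -> 2 point(s)
Affine points: 16. Add the point at infinity: total = 17.

#E(F_23) = 17


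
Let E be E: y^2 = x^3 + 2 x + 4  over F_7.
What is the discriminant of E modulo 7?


4 a^3 + 27 b^2 = 4*2^3 + 27*4^2 = 32 + 432 = 464
Delta = -16 * (464) = -7424
Delta mod 7 = 3

Delta = 3 (mod 7)


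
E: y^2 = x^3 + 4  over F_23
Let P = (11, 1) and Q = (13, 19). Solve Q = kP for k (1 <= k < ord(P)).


Enumerate multiples of P until we hit Q = (13, 19):
  1P = (11, 1)
  2P = (13, 4)
  3P = (7, 5)
  4P = (6, 17)
  5P = (19, 20)
  6P = (22, 16)
  7P = (16, 11)
  8P = (0, 21)
  9P = (2, 14)
  10P = (3, 13)
  11P = (17, 8)
  12P = (20, 0)
  13P = (17, 15)
  14P = (3, 10)
  15P = (2, 9)
  16P = (0, 2)
  17P = (16, 12)
  18P = (22, 7)
  19P = (19, 3)
  20P = (6, 6)
  21P = (7, 18)
  22P = (13, 19)
Match found at i = 22.

k = 22


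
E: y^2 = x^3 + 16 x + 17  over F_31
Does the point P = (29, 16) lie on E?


Check whether y^2 = x^3 + 16 x + 17 (mod 31) for (x, y) = (29, 16).
LHS: y^2 = 16^2 mod 31 = 8
RHS: x^3 + 16 x + 17 = 29^3 + 16*29 + 17 mod 31 = 8
LHS = RHS

Yes, on the curve


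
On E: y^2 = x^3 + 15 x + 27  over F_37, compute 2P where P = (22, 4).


k = 2 = 10_2 (binary, LSB first: 01)
Double-and-add from P = (22, 4):
  bit 0 = 0: acc unchanged = O
  bit 1 = 1: acc = O + (2, 19) = (2, 19)

2P = (2, 19)


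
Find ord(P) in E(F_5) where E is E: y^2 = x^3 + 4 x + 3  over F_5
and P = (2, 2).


Compute successive multiples of P until we hit O:
  1P = (2, 2)
  2P = (2, 3)
  3P = O

ord(P) = 3


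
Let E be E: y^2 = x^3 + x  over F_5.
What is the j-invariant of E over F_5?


Delta = -16(4 a^3 + 27 b^2) mod 5 = 1
-1728 * (4 a)^3 = -1728 * (4*1)^3 mod 5 = 3
j = 3 * 1^(-1) mod 5 = 3

j = 3 (mod 5)


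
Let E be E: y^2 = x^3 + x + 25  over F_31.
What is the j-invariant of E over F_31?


Delta = -16(4 a^3 + 27 b^2) mod 31 = 8
-1728 * (4 a)^3 = -1728 * (4*1)^3 mod 31 = 16
j = 16 * 8^(-1) mod 31 = 2

j = 2 (mod 31)


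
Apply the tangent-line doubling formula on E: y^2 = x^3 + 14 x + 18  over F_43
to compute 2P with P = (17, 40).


Doubling: s = (3 x1^2 + a) / (2 y1)
s = (3*17^2 + 14) / (2*40) mod 43 = 18
x3 = s^2 - 2 x1 mod 43 = 18^2 - 2*17 = 32
y3 = s (x1 - x3) - y1 mod 43 = 18 * (17 - 32) - 40 = 34

2P = (32, 34)


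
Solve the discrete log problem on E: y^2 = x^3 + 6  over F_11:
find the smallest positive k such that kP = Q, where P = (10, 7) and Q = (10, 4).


Enumerate multiples of P until we hit Q = (10, 4):
  1P = (10, 7)
  2P = (3, 0)
  3P = (10, 4)
Match found at i = 3.

k = 3


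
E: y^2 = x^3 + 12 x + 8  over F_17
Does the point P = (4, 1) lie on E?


Check whether y^2 = x^3 + 12 x + 8 (mod 17) for (x, y) = (4, 1).
LHS: y^2 = 1^2 mod 17 = 1
RHS: x^3 + 12 x + 8 = 4^3 + 12*4 + 8 mod 17 = 1
LHS = RHS

Yes, on the curve


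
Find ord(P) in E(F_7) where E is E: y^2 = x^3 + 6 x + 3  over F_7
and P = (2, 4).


Compute successive multiples of P until we hit O:
  1P = (2, 4)
  2P = (5, 5)
  3P = (4, 0)
  4P = (5, 2)
  5P = (2, 3)
  6P = O

ord(P) = 6


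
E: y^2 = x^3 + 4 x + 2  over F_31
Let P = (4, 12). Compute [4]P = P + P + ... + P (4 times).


k = 4 = 100_2 (binary, LSB first: 001)
Double-and-add from P = (4, 12):
  bit 0 = 0: acc unchanged = O
  bit 1 = 0: acc unchanged = O
  bit 2 = 1: acc = O + (23, 4) = (23, 4)

4P = (23, 4)


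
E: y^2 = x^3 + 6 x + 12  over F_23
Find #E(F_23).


For each x in F_23, count y with y^2 = x^3 + 6 x + 12 mod 23:
  x = 0: RHS = 12, y in [9, 14]  -> 2 point(s)
  x = 2: RHS = 9, y in [3, 20]  -> 2 point(s)
  x = 4: RHS = 8, y in [10, 13]  -> 2 point(s)
  x = 5: RHS = 6, y in [11, 12]  -> 2 point(s)
  x = 7: RHS = 6, y in [11, 12]  -> 2 point(s)
  x = 9: RHS = 13, y in [6, 17]  -> 2 point(s)
  x = 11: RHS = 6, y in [11, 12]  -> 2 point(s)
  x = 12: RHS = 18, y in [8, 15]  -> 2 point(s)
  x = 15: RHS = 4, y in [2, 21]  -> 2 point(s)
  x = 16: RHS = 18, y in [8, 15]  -> 2 point(s)
  x = 17: RHS = 13, y in [6, 17]  -> 2 point(s)
  x = 18: RHS = 18, y in [8, 15]  -> 2 point(s)
  x = 19: RHS = 16, y in [4, 19]  -> 2 point(s)
  x = 20: RHS = 13, y in [6, 17]  -> 2 point(s)
Affine points: 28. Add the point at infinity: total = 29.

#E(F_23) = 29


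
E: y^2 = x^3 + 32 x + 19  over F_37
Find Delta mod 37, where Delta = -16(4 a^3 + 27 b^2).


4 a^3 + 27 b^2 = 4*32^3 + 27*19^2 = 131072 + 9747 = 140819
Delta = -16 * (140819) = -2253104
Delta mod 37 = 11

Delta = 11 (mod 37)


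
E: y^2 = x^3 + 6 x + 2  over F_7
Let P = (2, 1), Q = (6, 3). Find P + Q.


P != Q, so use the chord formula.
s = (y2 - y1) / (x2 - x1) = (2) / (4) mod 7 = 4
x3 = s^2 - x1 - x2 mod 7 = 4^2 - 2 - 6 = 1
y3 = s (x1 - x3) - y1 mod 7 = 4 * (2 - 1) - 1 = 3

P + Q = (1, 3)


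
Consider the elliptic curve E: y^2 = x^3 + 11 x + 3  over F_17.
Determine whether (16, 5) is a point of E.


Check whether y^2 = x^3 + 11 x + 3 (mod 17) for (x, y) = (16, 5).
LHS: y^2 = 5^2 mod 17 = 8
RHS: x^3 + 11 x + 3 = 16^3 + 11*16 + 3 mod 17 = 8
LHS = RHS

Yes, on the curve


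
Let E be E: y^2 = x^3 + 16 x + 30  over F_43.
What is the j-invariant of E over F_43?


Delta = -16(4 a^3 + 27 b^2) mod 43 = 33
-1728 * (4 a)^3 = -1728 * (4*16)^3 mod 43 = 1
j = 1 * 33^(-1) mod 43 = 30

j = 30 (mod 43)


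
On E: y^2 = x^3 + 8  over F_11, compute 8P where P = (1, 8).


k = 8 = 1000_2 (binary, LSB first: 0001)
Double-and-add from P = (1, 8):
  bit 0 = 0: acc unchanged = O
  bit 1 = 0: acc unchanged = O
  bit 2 = 0: acc unchanged = O
  bit 3 = 1: acc = O + (1, 3) = (1, 3)

8P = (1, 3)


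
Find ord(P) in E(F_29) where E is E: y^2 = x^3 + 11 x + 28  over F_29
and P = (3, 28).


Compute successive multiples of P until we hit O:
  1P = (3, 28)
  2P = (7, 19)
  3P = (15, 28)
  4P = (11, 1)
  5P = (6, 22)
  6P = (24, 14)
  7P = (25, 6)
  8P = (2, 0)
  ... (continuing to 16P)
  16P = O

ord(P) = 16


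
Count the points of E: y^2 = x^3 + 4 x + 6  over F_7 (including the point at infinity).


For each x in F_7, count y with y^2 = x^3 + 4 x + 6 mod 7:
  x = 1: RHS = 4, y in [2, 5]  -> 2 point(s)
  x = 2: RHS = 1, y in [1, 6]  -> 2 point(s)
  x = 4: RHS = 2, y in [3, 4]  -> 2 point(s)
  x = 5: RHS = 4, y in [2, 5]  -> 2 point(s)
  x = 6: RHS = 1, y in [1, 6]  -> 2 point(s)
Affine points: 10. Add the point at infinity: total = 11.

#E(F_7) = 11


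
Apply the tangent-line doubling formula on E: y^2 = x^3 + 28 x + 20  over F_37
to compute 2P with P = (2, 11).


Doubling: s = (3 x1^2 + a) / (2 y1)
s = (3*2^2 + 28) / (2*11) mod 37 = 22
x3 = s^2 - 2 x1 mod 37 = 22^2 - 2*2 = 36
y3 = s (x1 - x3) - y1 mod 37 = 22 * (2 - 36) - 11 = 18

2P = (36, 18)


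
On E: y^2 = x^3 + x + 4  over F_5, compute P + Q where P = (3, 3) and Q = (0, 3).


P != Q, so use the chord formula.
s = (y2 - y1) / (x2 - x1) = (0) / (2) mod 5 = 0
x3 = s^2 - x1 - x2 mod 5 = 0^2 - 3 - 0 = 2
y3 = s (x1 - x3) - y1 mod 5 = 0 * (3 - 2) - 3 = 2

P + Q = (2, 2)


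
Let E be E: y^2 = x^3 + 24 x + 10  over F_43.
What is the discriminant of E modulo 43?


4 a^3 + 27 b^2 = 4*24^3 + 27*10^2 = 55296 + 2700 = 57996
Delta = -16 * (57996) = -927936
Delta mod 43 = 4

Delta = 4 (mod 43)


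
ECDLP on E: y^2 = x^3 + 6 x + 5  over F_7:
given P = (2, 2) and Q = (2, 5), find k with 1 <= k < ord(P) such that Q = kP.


Enumerate multiples of P until we hit Q = (2, 5):
  1P = (2, 2)
  2P = (4, 3)
  3P = (3, 1)
  4P = (3, 6)
  5P = (4, 4)
  6P = (2, 5)
Match found at i = 6.

k = 6


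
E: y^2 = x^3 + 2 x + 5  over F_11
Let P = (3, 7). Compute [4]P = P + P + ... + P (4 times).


k = 4 = 100_2 (binary, LSB first: 001)
Double-and-add from P = (3, 7):
  bit 0 = 0: acc unchanged = O
  bit 1 = 0: acc unchanged = O
  bit 2 = 1: acc = O + (9, 9) = (9, 9)

4P = (9, 9)


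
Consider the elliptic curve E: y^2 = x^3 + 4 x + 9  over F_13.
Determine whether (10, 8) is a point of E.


Check whether y^2 = x^3 + 4 x + 9 (mod 13) for (x, y) = (10, 8).
LHS: y^2 = 8^2 mod 13 = 12
RHS: x^3 + 4 x + 9 = 10^3 + 4*10 + 9 mod 13 = 9
LHS != RHS

No, not on the curve


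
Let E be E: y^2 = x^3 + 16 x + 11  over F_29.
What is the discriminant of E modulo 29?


4 a^3 + 27 b^2 = 4*16^3 + 27*11^2 = 16384 + 3267 = 19651
Delta = -16 * (19651) = -314416
Delta mod 29 = 2

Delta = 2 (mod 29)


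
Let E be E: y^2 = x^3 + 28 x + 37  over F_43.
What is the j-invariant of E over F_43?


Delta = -16(4 a^3 + 27 b^2) mod 43 = 25
-1728 * (4 a)^3 = -1728 * (4*28)^3 mod 43 = 2
j = 2 * 25^(-1) mod 43 = 19

j = 19 (mod 43)


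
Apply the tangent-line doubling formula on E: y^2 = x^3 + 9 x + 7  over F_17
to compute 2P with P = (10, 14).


Doubling: s = (3 x1^2 + a) / (2 y1)
s = (3*10^2 + 9) / (2*14) mod 17 = 8
x3 = s^2 - 2 x1 mod 17 = 8^2 - 2*10 = 10
y3 = s (x1 - x3) - y1 mod 17 = 8 * (10 - 10) - 14 = 3

2P = (10, 3)


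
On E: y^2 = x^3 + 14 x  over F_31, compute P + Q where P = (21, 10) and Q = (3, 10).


P != Q, so use the chord formula.
s = (y2 - y1) / (x2 - x1) = (0) / (13) mod 31 = 0
x3 = s^2 - x1 - x2 mod 31 = 0^2 - 21 - 3 = 7
y3 = s (x1 - x3) - y1 mod 31 = 0 * (21 - 7) - 10 = 21

P + Q = (7, 21)


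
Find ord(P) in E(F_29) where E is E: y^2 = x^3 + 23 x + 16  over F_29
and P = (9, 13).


Compute successive multiples of P until we hit O:
  1P = (9, 13)
  2P = (17, 10)
  3P = (19, 27)
  4P = (25, 11)
  5P = (0, 4)
  6P = (21, 4)
  7P = (5, 13)
  8P = (15, 16)
  ... (continuing to 33P)
  33P = O

ord(P) = 33


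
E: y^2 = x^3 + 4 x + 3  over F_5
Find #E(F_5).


For each x in F_5, count y with y^2 = x^3 + 4 x + 3 mod 5:
  x = 2: RHS = 4, y in [2, 3]  -> 2 point(s)
Affine points: 2. Add the point at infinity: total = 3.

#E(F_5) = 3


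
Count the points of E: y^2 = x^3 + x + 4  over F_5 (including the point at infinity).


For each x in F_5, count y with y^2 = x^3 + 1 x + 4 mod 5:
  x = 0: RHS = 4, y in [2, 3]  -> 2 point(s)
  x = 1: RHS = 1, y in [1, 4]  -> 2 point(s)
  x = 2: RHS = 4, y in [2, 3]  -> 2 point(s)
  x = 3: RHS = 4, y in [2, 3]  -> 2 point(s)
Affine points: 8. Add the point at infinity: total = 9.

#E(F_5) = 9


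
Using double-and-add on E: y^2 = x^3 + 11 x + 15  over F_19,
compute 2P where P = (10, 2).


k = 2 = 10_2 (binary, LSB first: 01)
Double-and-add from P = (10, 2):
  bit 0 = 0: acc unchanged = O
  bit 1 = 1: acc = O + (8, 11) = (8, 11)

2P = (8, 11)


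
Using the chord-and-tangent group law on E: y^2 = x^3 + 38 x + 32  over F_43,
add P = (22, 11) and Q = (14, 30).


P != Q, so use the chord formula.
s = (y2 - y1) / (x2 - x1) = (19) / (35) mod 43 = 3
x3 = s^2 - x1 - x2 mod 43 = 3^2 - 22 - 14 = 16
y3 = s (x1 - x3) - y1 mod 43 = 3 * (22 - 16) - 11 = 7

P + Q = (16, 7)


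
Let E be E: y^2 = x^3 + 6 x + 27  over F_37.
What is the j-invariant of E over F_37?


Delta = -16(4 a^3 + 27 b^2) mod 37 = 30
-1728 * (4 a)^3 = -1728 * (4*6)^3 mod 37 = 31
j = 31 * 30^(-1) mod 37 = 22

j = 22 (mod 37)


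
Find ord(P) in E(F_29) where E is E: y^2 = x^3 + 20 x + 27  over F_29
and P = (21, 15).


Compute successive multiples of P until we hit O:
  1P = (21, 15)
  2P = (10, 26)
  3P = (28, 21)
  4P = (5, 7)
  5P = (25, 12)
  6P = (18, 19)
  7P = (24, 18)
  8P = (14, 21)
  ... (continuing to 23P)
  23P = O

ord(P) = 23


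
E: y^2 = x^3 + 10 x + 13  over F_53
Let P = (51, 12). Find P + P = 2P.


Doubling: s = (3 x1^2 + a) / (2 y1)
s = (3*51^2 + 10) / (2*12) mod 53 = 23
x3 = s^2 - 2 x1 mod 53 = 23^2 - 2*51 = 3
y3 = s (x1 - x3) - y1 mod 53 = 23 * (51 - 3) - 12 = 32

2P = (3, 32)


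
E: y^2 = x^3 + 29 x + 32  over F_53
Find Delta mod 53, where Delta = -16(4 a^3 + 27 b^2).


4 a^3 + 27 b^2 = 4*29^3 + 27*32^2 = 97556 + 27648 = 125204
Delta = -16 * (125204) = -2003264
Delta mod 53 = 30

Delta = 30 (mod 53)


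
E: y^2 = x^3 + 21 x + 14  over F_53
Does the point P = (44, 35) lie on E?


Check whether y^2 = x^3 + 21 x + 14 (mod 53) for (x, y) = (44, 35).
LHS: y^2 = 35^2 mod 53 = 6
RHS: x^3 + 21 x + 14 = 44^3 + 21*44 + 14 mod 53 = 50
LHS != RHS

No, not on the curve


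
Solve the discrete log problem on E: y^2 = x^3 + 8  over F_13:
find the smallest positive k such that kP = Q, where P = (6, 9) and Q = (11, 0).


Enumerate multiples of P until we hit Q = (11, 0):
  1P = (6, 9)
  2P = (11, 0)
Match found at i = 2.

k = 2


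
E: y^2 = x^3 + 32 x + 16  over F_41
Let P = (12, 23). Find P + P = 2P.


Doubling: s = (3 x1^2 + a) / (2 y1)
s = (3*12^2 + 32) / (2*23) mod 41 = 19
x3 = s^2 - 2 x1 mod 41 = 19^2 - 2*12 = 9
y3 = s (x1 - x3) - y1 mod 41 = 19 * (12 - 9) - 23 = 34

2P = (9, 34)


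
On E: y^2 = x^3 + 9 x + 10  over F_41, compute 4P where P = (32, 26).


k = 4 = 100_2 (binary, LSB first: 001)
Double-and-add from P = (32, 26):
  bit 0 = 0: acc unchanged = O
  bit 1 = 0: acc unchanged = O
  bit 2 = 1: acc = O + (1, 15) = (1, 15)

4P = (1, 15)


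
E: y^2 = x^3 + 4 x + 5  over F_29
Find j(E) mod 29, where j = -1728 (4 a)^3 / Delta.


Delta = -16(4 a^3 + 27 b^2) mod 29 = 10
-1728 * (4 a)^3 = -1728 * (4*4)^3 mod 29 = 26
j = 26 * 10^(-1) mod 29 = 20

j = 20 (mod 29)


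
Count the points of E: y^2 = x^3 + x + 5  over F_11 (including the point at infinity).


For each x in F_11, count y with y^2 = x^3 + 1 x + 5 mod 11:
  x = 0: RHS = 5, y in [4, 7]  -> 2 point(s)
  x = 2: RHS = 4, y in [2, 9]  -> 2 point(s)
  x = 5: RHS = 3, y in [5, 6]  -> 2 point(s)
  x = 7: RHS = 3, y in [5, 6]  -> 2 point(s)
  x = 10: RHS = 3, y in [5, 6]  -> 2 point(s)
Affine points: 10. Add the point at infinity: total = 11.

#E(F_11) = 11


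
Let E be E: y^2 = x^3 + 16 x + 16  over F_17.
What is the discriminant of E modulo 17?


4 a^3 + 27 b^2 = 4*16^3 + 27*16^2 = 16384 + 6912 = 23296
Delta = -16 * (23296) = -372736
Delta mod 17 = 6

Delta = 6 (mod 17)


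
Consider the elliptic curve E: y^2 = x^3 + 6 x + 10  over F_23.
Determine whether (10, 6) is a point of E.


Check whether y^2 = x^3 + 6 x + 10 (mod 23) for (x, y) = (10, 6).
LHS: y^2 = 6^2 mod 23 = 13
RHS: x^3 + 6 x + 10 = 10^3 + 6*10 + 10 mod 23 = 12
LHS != RHS

No, not on the curve


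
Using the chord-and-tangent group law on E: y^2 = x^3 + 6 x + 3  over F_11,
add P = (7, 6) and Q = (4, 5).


P != Q, so use the chord formula.
s = (y2 - y1) / (x2 - x1) = (10) / (8) mod 11 = 4
x3 = s^2 - x1 - x2 mod 11 = 4^2 - 7 - 4 = 5
y3 = s (x1 - x3) - y1 mod 11 = 4 * (7 - 5) - 6 = 2

P + Q = (5, 2)


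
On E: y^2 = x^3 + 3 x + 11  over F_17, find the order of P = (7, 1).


Compute successive multiples of P until we hit O:
  1P = (7, 1)
  2P = (1, 7)
  3P = (10, 2)
  4P = (2, 12)
  5P = (4, 6)
  6P = (5, 7)
  7P = (14, 3)
  8P = (11, 10)
  ... (continuing to 21P)
  21P = O

ord(P) = 21


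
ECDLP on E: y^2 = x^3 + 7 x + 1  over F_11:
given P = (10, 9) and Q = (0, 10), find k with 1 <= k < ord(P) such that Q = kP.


Enumerate multiples of P until we hit Q = (0, 10):
  1P = (10, 9)
  2P = (0, 10)
Match found at i = 2.

k = 2


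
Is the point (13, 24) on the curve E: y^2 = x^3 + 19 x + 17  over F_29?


Check whether y^2 = x^3 + 19 x + 17 (mod 29) for (x, y) = (13, 24).
LHS: y^2 = 24^2 mod 29 = 25
RHS: x^3 + 19 x + 17 = 13^3 + 19*13 + 17 mod 29 = 25
LHS = RHS

Yes, on the curve


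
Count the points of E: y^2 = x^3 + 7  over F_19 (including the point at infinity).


For each x in F_19, count y with y^2 = x^3 + 0 x + 7 mod 19:
  x = 0: RHS = 7, y in [8, 11]  -> 2 point(s)
  x = 8: RHS = 6, y in [5, 14]  -> 2 point(s)
  x = 10: RHS = 0, y in [0]  -> 1 point(s)
  x = 12: RHS = 6, y in [5, 14]  -> 2 point(s)
  x = 13: RHS = 0, y in [0]  -> 1 point(s)
  x = 15: RHS = 0, y in [0]  -> 1 point(s)
  x = 18: RHS = 6, y in [5, 14]  -> 2 point(s)
Affine points: 11. Add the point at infinity: total = 12.

#E(F_19) = 12


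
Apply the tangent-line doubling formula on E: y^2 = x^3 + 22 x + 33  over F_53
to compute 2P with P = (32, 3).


Doubling: s = (3 x1^2 + a) / (2 y1)
s = (3*32^2 + 22) / (2*3) mod 53 = 21
x3 = s^2 - 2 x1 mod 53 = 21^2 - 2*32 = 6
y3 = s (x1 - x3) - y1 mod 53 = 21 * (32 - 6) - 3 = 13

2P = (6, 13)


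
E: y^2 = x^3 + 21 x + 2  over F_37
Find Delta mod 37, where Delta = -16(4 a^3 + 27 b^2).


4 a^3 + 27 b^2 = 4*21^3 + 27*2^2 = 37044 + 108 = 37152
Delta = -16 * (37152) = -594432
Delta mod 37 = 10

Delta = 10 (mod 37)


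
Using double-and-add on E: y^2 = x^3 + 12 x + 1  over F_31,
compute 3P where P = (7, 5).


k = 3 = 11_2 (binary, LSB first: 11)
Double-and-add from P = (7, 5):
  bit 0 = 1: acc = O + (7, 5) = (7, 5)
  bit 1 = 1: acc = (7, 5) + (6, 14) = (6, 17)

3P = (6, 17)


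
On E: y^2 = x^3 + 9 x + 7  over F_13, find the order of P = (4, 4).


Compute successive multiples of P until we hit O:
  1P = (4, 4)
  2P = (6, 11)
  3P = (12, 7)
  4P = (1, 2)
  5P = (7, 7)
  6P = (3, 10)
  7P = (3, 3)
  8P = (7, 6)
  ... (continuing to 13P)
  13P = O

ord(P) = 13


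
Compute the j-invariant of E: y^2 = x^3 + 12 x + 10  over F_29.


Delta = -16(4 a^3 + 27 b^2) mod 29 = 24
-1728 * (4 a)^3 = -1728 * (4*12)^3 mod 29 = 6
j = 6 * 24^(-1) mod 29 = 22

j = 22 (mod 29)


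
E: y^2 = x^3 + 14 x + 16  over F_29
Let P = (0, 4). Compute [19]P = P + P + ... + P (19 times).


k = 19 = 10011_2 (binary, LSB first: 11001)
Double-and-add from P = (0, 4):
  bit 0 = 1: acc = O + (0, 4) = (0, 4)
  bit 1 = 1: acc = (0, 4) + (23, 21) = (10, 5)
  bit 2 = 0: acc unchanged = (10, 5)
  bit 3 = 0: acc unchanged = (10, 5)
  bit 4 = 1: acc = (10, 5) + (15, 18) = (27, 3)

19P = (27, 3)


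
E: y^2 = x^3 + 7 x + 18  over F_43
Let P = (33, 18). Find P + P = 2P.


Doubling: s = (3 x1^2 + a) / (2 y1)
s = (3*33^2 + 7) / (2*18) mod 43 = 36
x3 = s^2 - 2 x1 mod 43 = 36^2 - 2*33 = 26
y3 = s (x1 - x3) - y1 mod 43 = 36 * (33 - 26) - 18 = 19

2P = (26, 19)


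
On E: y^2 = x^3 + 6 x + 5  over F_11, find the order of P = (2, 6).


Compute successive multiples of P until we hit O:
  1P = (2, 6)
  2P = (1, 1)
  3P = (0, 4)
  4P = (10, 8)
  5P = (8, 9)
  6P = (4, 4)
  7P = (6, 9)
  8P = (7, 4)
  ... (continuing to 17P)
  17P = O

ord(P) = 17


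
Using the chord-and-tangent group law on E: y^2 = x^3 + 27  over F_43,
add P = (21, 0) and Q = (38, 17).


P != Q, so use the chord formula.
s = (y2 - y1) / (x2 - x1) = (17) / (17) mod 43 = 1
x3 = s^2 - x1 - x2 mod 43 = 1^2 - 21 - 38 = 28
y3 = s (x1 - x3) - y1 mod 43 = 1 * (21 - 28) - 0 = 36

P + Q = (28, 36)


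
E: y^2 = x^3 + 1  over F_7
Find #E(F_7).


For each x in F_7, count y with y^2 = x^3 + 0 x + 1 mod 7:
  x = 0: RHS = 1, y in [1, 6]  -> 2 point(s)
  x = 1: RHS = 2, y in [3, 4]  -> 2 point(s)
  x = 2: RHS = 2, y in [3, 4]  -> 2 point(s)
  x = 3: RHS = 0, y in [0]  -> 1 point(s)
  x = 4: RHS = 2, y in [3, 4]  -> 2 point(s)
  x = 5: RHS = 0, y in [0]  -> 1 point(s)
  x = 6: RHS = 0, y in [0]  -> 1 point(s)
Affine points: 11. Add the point at infinity: total = 12.

#E(F_7) = 12


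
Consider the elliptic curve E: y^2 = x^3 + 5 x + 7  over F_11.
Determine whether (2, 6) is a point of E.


Check whether y^2 = x^3 + 5 x + 7 (mod 11) for (x, y) = (2, 6).
LHS: y^2 = 6^2 mod 11 = 3
RHS: x^3 + 5 x + 7 = 2^3 + 5*2 + 7 mod 11 = 3
LHS = RHS

Yes, on the curve


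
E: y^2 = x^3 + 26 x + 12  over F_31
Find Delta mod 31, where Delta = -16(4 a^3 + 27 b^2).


4 a^3 + 27 b^2 = 4*26^3 + 27*12^2 = 70304 + 3888 = 74192
Delta = -16 * (74192) = -1187072
Delta mod 31 = 11

Delta = 11 (mod 31)


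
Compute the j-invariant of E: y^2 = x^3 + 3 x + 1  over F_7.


Delta = -16(4 a^3 + 27 b^2) mod 7 = 3
-1728 * (4 a)^3 = -1728 * (4*3)^3 mod 7 = 6
j = 6 * 3^(-1) mod 7 = 2

j = 2 (mod 7)


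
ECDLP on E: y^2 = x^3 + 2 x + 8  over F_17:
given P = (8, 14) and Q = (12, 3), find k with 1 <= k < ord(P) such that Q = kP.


Enumerate multiples of P until we hit Q = (12, 3):
  1P = (8, 14)
  2P = (0, 5)
  3P = (10, 5)
  4P = (15, 9)
  5P = (7, 12)
  6P = (6, 7)
  7P = (11, 1)
  8P = (13, 2)
  9P = (14, 14)
  10P = (12, 3)
Match found at i = 10.

k = 10


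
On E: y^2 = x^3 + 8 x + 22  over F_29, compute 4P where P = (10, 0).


k = 4 = 100_2 (binary, LSB first: 001)
Double-and-add from P = (10, 0):
  bit 0 = 0: acc unchanged = O
  bit 1 = 0: acc unchanged = O
  bit 2 = 1: acc = O + O = O

4P = O


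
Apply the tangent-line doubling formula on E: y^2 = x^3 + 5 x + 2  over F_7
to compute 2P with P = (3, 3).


Doubling: s = (3 x1^2 + a) / (2 y1)
s = (3*3^2 + 5) / (2*3) mod 7 = 3
x3 = s^2 - 2 x1 mod 7 = 3^2 - 2*3 = 3
y3 = s (x1 - x3) - y1 mod 7 = 3 * (3 - 3) - 3 = 4

2P = (3, 4)


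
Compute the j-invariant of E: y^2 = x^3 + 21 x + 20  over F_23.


Delta = -16(4 a^3 + 27 b^2) mod 23 = 5
-1728 * (4 a)^3 = -1728 * (4*21)^3 mod 23 = 18
j = 18 * 5^(-1) mod 23 = 22

j = 22 (mod 23)


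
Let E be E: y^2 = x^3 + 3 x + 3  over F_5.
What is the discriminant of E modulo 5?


4 a^3 + 27 b^2 = 4*3^3 + 27*3^2 = 108 + 243 = 351
Delta = -16 * (351) = -5616
Delta mod 5 = 4

Delta = 4 (mod 5)


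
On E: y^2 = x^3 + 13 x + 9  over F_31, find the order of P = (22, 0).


Compute successive multiples of P until we hit O:
  1P = (22, 0)
  2P = O

ord(P) = 2


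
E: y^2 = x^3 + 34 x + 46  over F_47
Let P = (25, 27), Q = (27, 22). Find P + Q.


P != Q, so use the chord formula.
s = (y2 - y1) / (x2 - x1) = (42) / (2) mod 47 = 21
x3 = s^2 - x1 - x2 mod 47 = 21^2 - 25 - 27 = 13
y3 = s (x1 - x3) - y1 mod 47 = 21 * (25 - 13) - 27 = 37

P + Q = (13, 37)


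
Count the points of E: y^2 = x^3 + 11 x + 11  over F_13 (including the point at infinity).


For each x in F_13, count y with y^2 = x^3 + 11 x + 11 mod 13:
  x = 1: RHS = 10, y in [6, 7]  -> 2 point(s)
  x = 5: RHS = 9, y in [3, 10]  -> 2 point(s)
  x = 8: RHS = 0, y in [0]  -> 1 point(s)
  x = 10: RHS = 3, y in [4, 9]  -> 2 point(s)
  x = 12: RHS = 12, y in [5, 8]  -> 2 point(s)
Affine points: 9. Add the point at infinity: total = 10.

#E(F_13) = 10


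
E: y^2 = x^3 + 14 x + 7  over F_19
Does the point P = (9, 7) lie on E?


Check whether y^2 = x^3 + 14 x + 7 (mod 19) for (x, y) = (9, 7).
LHS: y^2 = 7^2 mod 19 = 11
RHS: x^3 + 14 x + 7 = 9^3 + 14*9 + 7 mod 19 = 7
LHS != RHS

No, not on the curve


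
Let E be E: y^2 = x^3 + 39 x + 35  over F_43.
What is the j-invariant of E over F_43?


Delta = -16(4 a^3 + 27 b^2) mod 43 = 12
-1728 * (4 a)^3 = -1728 * (4*39)^3 mod 43 = 2
j = 2 * 12^(-1) mod 43 = 36

j = 36 (mod 43)


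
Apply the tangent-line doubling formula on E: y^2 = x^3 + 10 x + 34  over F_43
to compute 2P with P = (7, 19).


Doubling: s = (3 x1^2 + a) / (2 y1)
s = (3*7^2 + 10) / (2*19) mod 43 = 3
x3 = s^2 - 2 x1 mod 43 = 3^2 - 2*7 = 38
y3 = s (x1 - x3) - y1 mod 43 = 3 * (7 - 38) - 19 = 17

2P = (38, 17)


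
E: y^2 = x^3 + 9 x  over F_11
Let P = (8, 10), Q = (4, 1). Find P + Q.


P != Q, so use the chord formula.
s = (y2 - y1) / (x2 - x1) = (2) / (7) mod 11 = 5
x3 = s^2 - x1 - x2 mod 11 = 5^2 - 8 - 4 = 2
y3 = s (x1 - x3) - y1 mod 11 = 5 * (8 - 2) - 10 = 9

P + Q = (2, 9)


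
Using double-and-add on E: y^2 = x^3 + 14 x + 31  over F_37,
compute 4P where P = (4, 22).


k = 4 = 100_2 (binary, LSB first: 001)
Double-and-add from P = (4, 22):
  bit 0 = 0: acc unchanged = O
  bit 1 = 0: acc unchanged = O
  bit 2 = 1: acc = O + (4, 22) = (4, 22)

4P = (4, 22)


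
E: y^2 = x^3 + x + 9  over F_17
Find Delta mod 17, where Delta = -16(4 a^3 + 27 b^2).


4 a^3 + 27 b^2 = 4*1^3 + 27*9^2 = 4 + 2187 = 2191
Delta = -16 * (2191) = -35056
Delta mod 17 = 15

Delta = 15 (mod 17)


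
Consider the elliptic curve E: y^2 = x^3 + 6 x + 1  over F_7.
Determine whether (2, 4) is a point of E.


Check whether y^2 = x^3 + 6 x + 1 (mod 7) for (x, y) = (2, 4).
LHS: y^2 = 4^2 mod 7 = 2
RHS: x^3 + 6 x + 1 = 2^3 + 6*2 + 1 mod 7 = 0
LHS != RHS

No, not on the curve


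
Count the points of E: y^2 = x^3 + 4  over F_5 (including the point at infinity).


For each x in F_5, count y with y^2 = x^3 + 0 x + 4 mod 5:
  x = 0: RHS = 4, y in [2, 3]  -> 2 point(s)
  x = 1: RHS = 0, y in [0]  -> 1 point(s)
  x = 3: RHS = 1, y in [1, 4]  -> 2 point(s)
Affine points: 5. Add the point at infinity: total = 6.

#E(F_5) = 6


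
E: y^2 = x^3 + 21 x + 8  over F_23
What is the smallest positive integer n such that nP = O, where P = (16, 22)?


Compute successive multiples of P until we hit O:
  1P = (16, 22)
  2P = (9, 11)
  3P = (0, 13)
  4P = (11, 11)
  5P = (22, 20)
  6P = (3, 12)
  7P = (5, 13)
  8P = (4, 15)
  ... (continuing to 25P)
  25P = O

ord(P) = 25


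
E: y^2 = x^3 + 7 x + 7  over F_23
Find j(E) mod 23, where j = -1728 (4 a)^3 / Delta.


Delta = -16(4 a^3 + 27 b^2) mod 23 = 5
-1728 * (4 a)^3 = -1728 * (4*7)^3 mod 23 = 16
j = 16 * 5^(-1) mod 23 = 17

j = 17 (mod 23)


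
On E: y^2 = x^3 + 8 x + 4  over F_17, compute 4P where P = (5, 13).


k = 4 = 100_2 (binary, LSB first: 001)
Double-and-add from P = (5, 13):
  bit 0 = 0: acc unchanged = O
  bit 1 = 0: acc unchanged = O
  bit 2 = 1: acc = O + (14, 2) = (14, 2)

4P = (14, 2)


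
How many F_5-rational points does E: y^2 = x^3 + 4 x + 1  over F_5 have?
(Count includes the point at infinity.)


For each x in F_5, count y with y^2 = x^3 + 4 x + 1 mod 5:
  x = 0: RHS = 1, y in [1, 4]  -> 2 point(s)
  x = 1: RHS = 1, y in [1, 4]  -> 2 point(s)
  x = 3: RHS = 0, y in [0]  -> 1 point(s)
  x = 4: RHS = 1, y in [1, 4]  -> 2 point(s)
Affine points: 7. Add the point at infinity: total = 8.

#E(F_5) = 8


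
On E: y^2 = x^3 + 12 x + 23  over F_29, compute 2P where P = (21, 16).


Doubling: s = (3 x1^2 + a) / (2 y1)
s = (3*21^2 + 12) / (2*16) mod 29 = 10
x3 = s^2 - 2 x1 mod 29 = 10^2 - 2*21 = 0
y3 = s (x1 - x3) - y1 mod 29 = 10 * (21 - 0) - 16 = 20

2P = (0, 20)


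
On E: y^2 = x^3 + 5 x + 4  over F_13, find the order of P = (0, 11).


Compute successive multiples of P until we hit O:
  1P = (0, 11)
  2P = (4, 7)
  3P = (10, 12)
  4P = (6, 4)
  5P = (8, 7)
  6P = (2, 3)
  7P = (1, 6)
  8P = (11, 5)
  ... (continuing to 17P)
  17P = O

ord(P) = 17


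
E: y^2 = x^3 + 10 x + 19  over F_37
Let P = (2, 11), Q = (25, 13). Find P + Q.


P != Q, so use the chord formula.
s = (y2 - y1) / (x2 - x1) = (2) / (23) mod 37 = 21
x3 = s^2 - x1 - x2 mod 37 = 21^2 - 2 - 25 = 7
y3 = s (x1 - x3) - y1 mod 37 = 21 * (2 - 7) - 11 = 32

P + Q = (7, 32)


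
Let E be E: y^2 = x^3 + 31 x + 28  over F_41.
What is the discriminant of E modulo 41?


4 a^3 + 27 b^2 = 4*31^3 + 27*28^2 = 119164 + 21168 = 140332
Delta = -16 * (140332) = -2245312
Delta mod 41 = 12

Delta = 12 (mod 41)


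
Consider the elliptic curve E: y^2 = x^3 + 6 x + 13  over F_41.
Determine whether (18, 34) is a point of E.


Check whether y^2 = x^3 + 6 x + 13 (mod 41) for (x, y) = (18, 34).
LHS: y^2 = 34^2 mod 41 = 8
RHS: x^3 + 6 x + 13 = 18^3 + 6*18 + 13 mod 41 = 8
LHS = RHS

Yes, on the curve


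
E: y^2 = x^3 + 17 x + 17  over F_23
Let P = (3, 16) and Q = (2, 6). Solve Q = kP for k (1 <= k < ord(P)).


Enumerate multiples of P until we hit Q = (2, 6):
  1P = (3, 16)
  2P = (2, 17)
  3P = (19, 0)
  4P = (2, 6)
Match found at i = 4.

k = 4


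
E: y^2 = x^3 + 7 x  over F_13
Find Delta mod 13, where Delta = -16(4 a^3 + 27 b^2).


4 a^3 + 27 b^2 = 4*7^3 + 27*0^2 = 1372 + 0 = 1372
Delta = -16 * (1372) = -21952
Delta mod 13 = 5

Delta = 5 (mod 13)


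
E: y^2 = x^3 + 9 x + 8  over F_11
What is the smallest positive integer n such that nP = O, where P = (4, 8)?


Compute successive multiples of P until we hit O:
  1P = (4, 8)
  2P = (8, 8)
  3P = (10, 3)
  4P = (9, 9)
  5P = (2, 10)
  6P = (6, 5)
  7P = (6, 6)
  8P = (2, 1)
  ... (continuing to 13P)
  13P = O

ord(P) = 13


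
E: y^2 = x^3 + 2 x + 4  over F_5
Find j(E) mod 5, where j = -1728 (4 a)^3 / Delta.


Delta = -16(4 a^3 + 27 b^2) mod 5 = 1
-1728 * (4 a)^3 = -1728 * (4*2)^3 mod 5 = 4
j = 4 * 1^(-1) mod 5 = 4

j = 4 (mod 5)


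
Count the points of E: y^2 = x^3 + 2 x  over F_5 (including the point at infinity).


For each x in F_5, count y with y^2 = x^3 + 2 x + 0 mod 5:
  x = 0: RHS = 0, y in [0]  -> 1 point(s)
Affine points: 1. Add the point at infinity: total = 2.

#E(F_5) = 2


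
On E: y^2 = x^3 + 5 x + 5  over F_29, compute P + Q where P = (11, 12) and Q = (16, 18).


P != Q, so use the chord formula.
s = (y2 - y1) / (x2 - x1) = (6) / (5) mod 29 = 7
x3 = s^2 - x1 - x2 mod 29 = 7^2 - 11 - 16 = 22
y3 = s (x1 - x3) - y1 mod 29 = 7 * (11 - 22) - 12 = 27

P + Q = (22, 27)


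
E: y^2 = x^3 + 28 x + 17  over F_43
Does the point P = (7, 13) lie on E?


Check whether y^2 = x^3 + 28 x + 17 (mod 43) for (x, y) = (7, 13).
LHS: y^2 = 13^2 mod 43 = 40
RHS: x^3 + 28 x + 17 = 7^3 + 28*7 + 17 mod 43 = 40
LHS = RHS

Yes, on the curve


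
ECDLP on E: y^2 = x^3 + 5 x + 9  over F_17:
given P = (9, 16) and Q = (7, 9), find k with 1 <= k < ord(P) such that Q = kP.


Enumerate multiples of P until we hit Q = (7, 9):
  1P = (9, 16)
  2P = (7, 8)
  3P = (0, 3)
  4P = (4, 12)
  5P = (6, 0)
  6P = (4, 5)
  7P = (0, 14)
  8P = (7, 9)
Match found at i = 8.

k = 8


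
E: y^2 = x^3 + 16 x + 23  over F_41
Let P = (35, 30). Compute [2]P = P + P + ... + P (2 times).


k = 2 = 10_2 (binary, LSB first: 01)
Double-and-add from P = (35, 30):
  bit 0 = 0: acc unchanged = O
  bit 1 = 1: acc = O + (17, 40) = (17, 40)

2P = (17, 40)
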